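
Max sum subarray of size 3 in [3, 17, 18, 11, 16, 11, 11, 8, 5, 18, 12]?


[0:3]: 38
[1:4]: 46
[2:5]: 45
[3:6]: 38
[4:7]: 38
[5:8]: 30
[6:9]: 24
[7:10]: 31
[8:11]: 35

Max: 46 at [1:4]


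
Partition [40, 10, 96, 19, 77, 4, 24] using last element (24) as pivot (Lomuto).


Pivot: 24
  10 <= 24: swap -> [10, 40, 96, 19, 77, 4, 24]
  19 <= 24: swap -> [10, 19, 96, 40, 77, 4, 24]
  4 <= 24: swap -> [10, 19, 4, 40, 77, 96, 24]
Place pivot at 3: [10, 19, 4, 24, 77, 96, 40]

Partitioned: [10, 19, 4, 24, 77, 96, 40]


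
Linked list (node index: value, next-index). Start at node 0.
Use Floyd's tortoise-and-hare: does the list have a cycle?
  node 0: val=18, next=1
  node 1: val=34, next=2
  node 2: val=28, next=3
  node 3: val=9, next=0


Floyd's tortoise (slow, +1) and hare (fast, +2):
  init: slow=0, fast=0
  step 1: slow=1, fast=2
  step 2: slow=2, fast=0
  step 3: slow=3, fast=2
  step 4: slow=0, fast=0
  slow == fast at node 0: cycle detected

Cycle: yes


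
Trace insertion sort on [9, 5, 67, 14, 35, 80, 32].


Initial: [9, 5, 67, 14, 35, 80, 32]
Insert 5: [5, 9, 67, 14, 35, 80, 32]
Insert 67: [5, 9, 67, 14, 35, 80, 32]
Insert 14: [5, 9, 14, 67, 35, 80, 32]
Insert 35: [5, 9, 14, 35, 67, 80, 32]
Insert 80: [5, 9, 14, 35, 67, 80, 32]
Insert 32: [5, 9, 14, 32, 35, 67, 80]

Sorted: [5, 9, 14, 32, 35, 67, 80]


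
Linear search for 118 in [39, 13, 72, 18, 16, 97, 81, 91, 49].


i=0: 39!=118
i=1: 13!=118
i=2: 72!=118
i=3: 18!=118
i=4: 16!=118
i=5: 97!=118
i=6: 81!=118
i=7: 91!=118
i=8: 49!=118

Not found, 9 comps


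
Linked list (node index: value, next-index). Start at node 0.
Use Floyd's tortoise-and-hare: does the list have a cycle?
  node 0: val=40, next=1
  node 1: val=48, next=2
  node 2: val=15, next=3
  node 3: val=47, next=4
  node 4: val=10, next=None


Floyd's tortoise (slow, +1) and hare (fast, +2):
  init: slow=0, fast=0
  step 1: slow=1, fast=2
  step 2: slow=2, fast=4
  step 3: fast -> None, no cycle

Cycle: no


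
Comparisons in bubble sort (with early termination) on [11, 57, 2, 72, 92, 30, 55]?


Algorithm: bubble sort (with early termination)
Input: [11, 57, 2, 72, 92, 30, 55]
Sorted: [2, 11, 30, 55, 57, 72, 92]

18


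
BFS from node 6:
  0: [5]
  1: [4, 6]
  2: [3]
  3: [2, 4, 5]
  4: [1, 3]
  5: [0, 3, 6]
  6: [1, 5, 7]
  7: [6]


Visit 6, enqueue [1, 5, 7]
Visit 1, enqueue [4]
Visit 5, enqueue [0, 3]
Visit 7, enqueue []
Visit 4, enqueue []
Visit 0, enqueue []
Visit 3, enqueue [2]
Visit 2, enqueue []

BFS order: [6, 1, 5, 7, 4, 0, 3, 2]


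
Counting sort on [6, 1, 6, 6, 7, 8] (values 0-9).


Input: [6, 1, 6, 6, 7, 8]
Counts: [0, 1, 0, 0, 0, 0, 3, 1, 1, 0]

Sorted: [1, 6, 6, 6, 7, 8]


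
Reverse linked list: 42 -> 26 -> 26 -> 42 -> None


Step 1: curr=42, set curr.next=prev(None) | reversed so far: 42
Step 2: curr=26, set curr.next=prev(42) | reversed so far: 26 -> 42
Step 3: curr=26, set curr.next=prev(26) | reversed so far: 26 -> 26 -> 42
Step 4: curr=42, set curr.next=prev(26) | reversed so far: 42 -> 26 -> 26 -> 42

42 -> 26 -> 26 -> 42 -> None


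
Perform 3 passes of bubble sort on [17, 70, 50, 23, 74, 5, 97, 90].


Initial: [17, 70, 50, 23, 74, 5, 97, 90]
Pass 1: [17, 50, 23, 70, 5, 74, 90, 97] (4 swaps)
Pass 2: [17, 23, 50, 5, 70, 74, 90, 97] (2 swaps)
Pass 3: [17, 23, 5, 50, 70, 74, 90, 97] (1 swaps)

After 3 passes: [17, 23, 5, 50, 70, 74, 90, 97]


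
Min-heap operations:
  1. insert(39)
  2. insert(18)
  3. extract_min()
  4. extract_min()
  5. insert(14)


insert(39) -> [39]
insert(18) -> [18, 39]
extract_min()->18, [39]
extract_min()->39, []
insert(14) -> [14]

Final heap: [14]


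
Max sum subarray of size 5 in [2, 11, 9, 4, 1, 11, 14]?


[0:5]: 27
[1:6]: 36
[2:7]: 39

Max: 39 at [2:7]


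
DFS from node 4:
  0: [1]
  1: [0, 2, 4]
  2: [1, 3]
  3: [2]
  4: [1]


Visit 4, push [1]
Visit 1, push [2, 0]
Visit 0, push []
Visit 2, push [3]
Visit 3, push []

DFS order: [4, 1, 0, 2, 3]


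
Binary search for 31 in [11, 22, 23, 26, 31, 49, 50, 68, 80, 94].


Step 1: lo=0, hi=9, mid=4, val=31

Found at index 4


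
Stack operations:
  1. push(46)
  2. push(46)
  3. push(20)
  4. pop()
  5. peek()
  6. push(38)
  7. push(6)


push(46) -> [46]
push(46) -> [46, 46]
push(20) -> [46, 46, 20]
pop()->20, [46, 46]
peek()->46
push(38) -> [46, 46, 38]
push(6) -> [46, 46, 38, 6]

Final stack: [46, 46, 38, 6]


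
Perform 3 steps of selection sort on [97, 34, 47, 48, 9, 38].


Initial: [97, 34, 47, 48, 9, 38]
Step 1: min=9 at 4
  Swap: [9, 34, 47, 48, 97, 38]
Step 2: min=34 at 1
  Swap: [9, 34, 47, 48, 97, 38]
Step 3: min=38 at 5
  Swap: [9, 34, 38, 48, 97, 47]

After 3 steps: [9, 34, 38, 48, 97, 47]


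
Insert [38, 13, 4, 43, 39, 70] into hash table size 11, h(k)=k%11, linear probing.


Insert 38: h=5 -> slot 5
Insert 13: h=2 -> slot 2
Insert 4: h=4 -> slot 4
Insert 43: h=10 -> slot 10
Insert 39: h=6 -> slot 6
Insert 70: h=4, 3 probes -> slot 7

Table: [None, None, 13, None, 4, 38, 39, 70, None, None, 43]


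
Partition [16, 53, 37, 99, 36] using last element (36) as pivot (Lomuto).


Pivot: 36
  16 <= 36: advance i (no swap)
Place pivot at 1: [16, 36, 37, 99, 53]

Partitioned: [16, 36, 37, 99, 53]


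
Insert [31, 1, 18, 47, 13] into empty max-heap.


Insert 31: [31]
Insert 1: [31, 1]
Insert 18: [31, 1, 18]
Insert 47: [47, 31, 18, 1]
Insert 13: [47, 31, 18, 1, 13]

Final heap: [47, 31, 18, 1, 13]


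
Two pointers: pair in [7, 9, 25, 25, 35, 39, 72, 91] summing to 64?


lo=0(7)+hi=7(91)=98
lo=0(7)+hi=6(72)=79
lo=0(7)+hi=5(39)=46
lo=1(9)+hi=5(39)=48
lo=2(25)+hi=5(39)=64

Yes: 25+39=64


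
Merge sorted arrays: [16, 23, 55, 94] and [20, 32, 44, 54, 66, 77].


Take 16 from A
Take 20 from B
Take 23 from A
Take 32 from B
Take 44 from B
Take 54 from B
Take 55 from A
Take 66 from B
Take 77 from B

Merged: [16, 20, 23, 32, 44, 54, 55, 66, 77, 94]


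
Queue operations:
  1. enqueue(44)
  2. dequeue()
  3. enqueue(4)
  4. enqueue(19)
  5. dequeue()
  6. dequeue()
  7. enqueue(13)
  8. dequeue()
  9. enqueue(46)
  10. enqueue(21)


enqueue(44) -> [44]
dequeue()->44, []
enqueue(4) -> [4]
enqueue(19) -> [4, 19]
dequeue()->4, [19]
dequeue()->19, []
enqueue(13) -> [13]
dequeue()->13, []
enqueue(46) -> [46]
enqueue(21) -> [46, 21]

Final queue: [46, 21]


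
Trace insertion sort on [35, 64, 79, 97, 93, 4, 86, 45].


Initial: [35, 64, 79, 97, 93, 4, 86, 45]
Insert 64: [35, 64, 79, 97, 93, 4, 86, 45]
Insert 79: [35, 64, 79, 97, 93, 4, 86, 45]
Insert 97: [35, 64, 79, 97, 93, 4, 86, 45]
Insert 93: [35, 64, 79, 93, 97, 4, 86, 45]
Insert 4: [4, 35, 64, 79, 93, 97, 86, 45]
Insert 86: [4, 35, 64, 79, 86, 93, 97, 45]
Insert 45: [4, 35, 45, 64, 79, 86, 93, 97]

Sorted: [4, 35, 45, 64, 79, 86, 93, 97]


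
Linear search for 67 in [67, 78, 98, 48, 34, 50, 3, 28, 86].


i=0: 67==67 found!

Found at 0, 1 comps


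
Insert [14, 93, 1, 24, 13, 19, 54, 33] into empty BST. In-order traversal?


Insert 14: root
Insert 93: R from 14
Insert 1: L from 14
Insert 24: R from 14 -> L from 93
Insert 13: L from 14 -> R from 1
Insert 19: R from 14 -> L from 93 -> L from 24
Insert 54: R from 14 -> L from 93 -> R from 24
Insert 33: R from 14 -> L from 93 -> R from 24 -> L from 54

In-order: [1, 13, 14, 19, 24, 33, 54, 93]


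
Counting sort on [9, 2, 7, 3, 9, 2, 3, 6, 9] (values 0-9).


Input: [9, 2, 7, 3, 9, 2, 3, 6, 9]
Counts: [0, 0, 2, 2, 0, 0, 1, 1, 0, 3]

Sorted: [2, 2, 3, 3, 6, 7, 9, 9, 9]


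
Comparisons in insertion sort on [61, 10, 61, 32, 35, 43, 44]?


Algorithm: insertion sort
Input: [61, 10, 61, 32, 35, 43, 44]
Sorted: [10, 32, 35, 43, 44, 61, 61]

14


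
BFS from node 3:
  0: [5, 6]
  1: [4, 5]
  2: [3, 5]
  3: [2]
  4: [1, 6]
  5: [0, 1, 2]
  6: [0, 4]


Visit 3, enqueue [2]
Visit 2, enqueue [5]
Visit 5, enqueue [0, 1]
Visit 0, enqueue [6]
Visit 1, enqueue [4]
Visit 6, enqueue []
Visit 4, enqueue []

BFS order: [3, 2, 5, 0, 1, 6, 4]


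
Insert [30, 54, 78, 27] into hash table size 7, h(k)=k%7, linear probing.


Insert 30: h=2 -> slot 2
Insert 54: h=5 -> slot 5
Insert 78: h=1 -> slot 1
Insert 27: h=6 -> slot 6

Table: [None, 78, 30, None, None, 54, 27]


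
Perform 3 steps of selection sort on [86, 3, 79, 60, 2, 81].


Initial: [86, 3, 79, 60, 2, 81]
Step 1: min=2 at 4
  Swap: [2, 3, 79, 60, 86, 81]
Step 2: min=3 at 1
  Swap: [2, 3, 79, 60, 86, 81]
Step 3: min=60 at 3
  Swap: [2, 3, 60, 79, 86, 81]

After 3 steps: [2, 3, 60, 79, 86, 81]


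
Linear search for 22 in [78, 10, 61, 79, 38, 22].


i=0: 78!=22
i=1: 10!=22
i=2: 61!=22
i=3: 79!=22
i=4: 38!=22
i=5: 22==22 found!

Found at 5, 6 comps


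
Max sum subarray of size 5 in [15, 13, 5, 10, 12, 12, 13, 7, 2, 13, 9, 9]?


[0:5]: 55
[1:6]: 52
[2:7]: 52
[3:8]: 54
[4:9]: 46
[5:10]: 47
[6:11]: 44
[7:12]: 40

Max: 55 at [0:5]


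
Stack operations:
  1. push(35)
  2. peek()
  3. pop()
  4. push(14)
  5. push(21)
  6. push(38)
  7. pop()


push(35) -> [35]
peek()->35
pop()->35, []
push(14) -> [14]
push(21) -> [14, 21]
push(38) -> [14, 21, 38]
pop()->38, [14, 21]

Final stack: [14, 21]


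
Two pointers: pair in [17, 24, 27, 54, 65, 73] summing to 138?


lo=0(17)+hi=5(73)=90
lo=1(24)+hi=5(73)=97
lo=2(27)+hi=5(73)=100
lo=3(54)+hi=5(73)=127
lo=4(65)+hi=5(73)=138

Yes: 65+73=138


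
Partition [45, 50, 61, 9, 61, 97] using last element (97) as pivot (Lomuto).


Pivot: 97
  45 <= 97: advance i (no swap)
  50 <= 97: advance i (no swap)
  61 <= 97: advance i (no swap)
  9 <= 97: advance i (no swap)
  61 <= 97: advance i (no swap)
Place pivot at 5: [45, 50, 61, 9, 61, 97]

Partitioned: [45, 50, 61, 9, 61, 97]


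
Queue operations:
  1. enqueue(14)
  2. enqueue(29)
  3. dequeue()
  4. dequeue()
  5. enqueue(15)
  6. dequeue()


enqueue(14) -> [14]
enqueue(29) -> [14, 29]
dequeue()->14, [29]
dequeue()->29, []
enqueue(15) -> [15]
dequeue()->15, []

Final queue: []


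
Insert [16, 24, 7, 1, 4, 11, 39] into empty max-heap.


Insert 16: [16]
Insert 24: [24, 16]
Insert 7: [24, 16, 7]
Insert 1: [24, 16, 7, 1]
Insert 4: [24, 16, 7, 1, 4]
Insert 11: [24, 16, 11, 1, 4, 7]
Insert 39: [39, 16, 24, 1, 4, 7, 11]

Final heap: [39, 16, 24, 1, 4, 7, 11]


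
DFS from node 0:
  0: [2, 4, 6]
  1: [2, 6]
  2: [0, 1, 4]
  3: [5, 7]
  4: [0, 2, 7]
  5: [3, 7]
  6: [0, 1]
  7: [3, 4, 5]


Visit 0, push [6, 4, 2]
Visit 2, push [4, 1]
Visit 1, push [6]
Visit 6, push []
Visit 4, push [7]
Visit 7, push [5, 3]
Visit 3, push [5]
Visit 5, push []

DFS order: [0, 2, 1, 6, 4, 7, 3, 5]


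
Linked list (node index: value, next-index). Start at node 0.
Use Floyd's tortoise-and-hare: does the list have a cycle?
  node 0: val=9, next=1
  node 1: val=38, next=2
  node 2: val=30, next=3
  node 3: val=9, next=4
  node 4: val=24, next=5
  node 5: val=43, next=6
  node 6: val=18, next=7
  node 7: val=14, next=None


Floyd's tortoise (slow, +1) and hare (fast, +2):
  init: slow=0, fast=0
  step 1: slow=1, fast=2
  step 2: slow=2, fast=4
  step 3: slow=3, fast=6
  step 4: fast 6->7->None, no cycle

Cycle: no


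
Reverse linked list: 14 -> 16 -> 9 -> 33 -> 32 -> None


Step 1: curr=14, set curr.next=prev(None) | reversed so far: 14
Step 2: curr=16, set curr.next=prev(14) | reversed so far: 16 -> 14
Step 3: curr=9, set curr.next=prev(16) | reversed so far: 9 -> 16 -> 14
Step 4: curr=33, set curr.next=prev(9) | reversed so far: 33 -> 9 -> 16 -> 14
Step 5: curr=32, set curr.next=prev(33) | reversed so far: 32 -> 33 -> 9 -> 16 -> 14

32 -> 33 -> 9 -> 16 -> 14 -> None


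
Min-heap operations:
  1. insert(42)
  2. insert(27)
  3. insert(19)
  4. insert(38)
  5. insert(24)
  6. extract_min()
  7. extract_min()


insert(42) -> [42]
insert(27) -> [27, 42]
insert(19) -> [19, 42, 27]
insert(38) -> [19, 38, 27, 42]
insert(24) -> [19, 24, 27, 42, 38]
extract_min()->19, [24, 38, 27, 42]
extract_min()->24, [27, 38, 42]

Final heap: [27, 38, 42]


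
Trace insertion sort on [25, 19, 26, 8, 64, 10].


Initial: [25, 19, 26, 8, 64, 10]
Insert 19: [19, 25, 26, 8, 64, 10]
Insert 26: [19, 25, 26, 8, 64, 10]
Insert 8: [8, 19, 25, 26, 64, 10]
Insert 64: [8, 19, 25, 26, 64, 10]
Insert 10: [8, 10, 19, 25, 26, 64]

Sorted: [8, 10, 19, 25, 26, 64]


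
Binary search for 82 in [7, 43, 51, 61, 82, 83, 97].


Step 1: lo=0, hi=6, mid=3, val=61
Step 2: lo=4, hi=6, mid=5, val=83
Step 3: lo=4, hi=4, mid=4, val=82

Found at index 4


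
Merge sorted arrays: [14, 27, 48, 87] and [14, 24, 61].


Take 14 from A
Take 14 from B
Take 24 from B
Take 27 from A
Take 48 from A
Take 61 from B

Merged: [14, 14, 24, 27, 48, 61, 87]


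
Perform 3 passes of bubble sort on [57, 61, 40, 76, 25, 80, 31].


Initial: [57, 61, 40, 76, 25, 80, 31]
Pass 1: [57, 40, 61, 25, 76, 31, 80] (3 swaps)
Pass 2: [40, 57, 25, 61, 31, 76, 80] (3 swaps)
Pass 3: [40, 25, 57, 31, 61, 76, 80] (2 swaps)

After 3 passes: [40, 25, 57, 31, 61, 76, 80]


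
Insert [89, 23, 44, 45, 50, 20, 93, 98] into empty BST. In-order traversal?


Insert 89: root
Insert 23: L from 89
Insert 44: L from 89 -> R from 23
Insert 45: L from 89 -> R from 23 -> R from 44
Insert 50: L from 89 -> R from 23 -> R from 44 -> R from 45
Insert 20: L from 89 -> L from 23
Insert 93: R from 89
Insert 98: R from 89 -> R from 93

In-order: [20, 23, 44, 45, 50, 89, 93, 98]


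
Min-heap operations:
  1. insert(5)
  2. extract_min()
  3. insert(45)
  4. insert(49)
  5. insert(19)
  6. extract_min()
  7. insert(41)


insert(5) -> [5]
extract_min()->5, []
insert(45) -> [45]
insert(49) -> [45, 49]
insert(19) -> [19, 49, 45]
extract_min()->19, [45, 49]
insert(41) -> [41, 49, 45]

Final heap: [41, 49, 45]


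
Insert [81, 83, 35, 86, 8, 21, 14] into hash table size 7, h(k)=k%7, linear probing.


Insert 81: h=4 -> slot 4
Insert 83: h=6 -> slot 6
Insert 35: h=0 -> slot 0
Insert 86: h=2 -> slot 2
Insert 8: h=1 -> slot 1
Insert 21: h=0, 3 probes -> slot 3
Insert 14: h=0, 5 probes -> slot 5

Table: [35, 8, 86, 21, 81, 14, 83]


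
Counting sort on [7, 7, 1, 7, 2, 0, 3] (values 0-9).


Input: [7, 7, 1, 7, 2, 0, 3]
Counts: [1, 1, 1, 1, 0, 0, 0, 3, 0, 0]

Sorted: [0, 1, 2, 3, 7, 7, 7]


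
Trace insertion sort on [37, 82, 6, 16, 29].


Initial: [37, 82, 6, 16, 29]
Insert 82: [37, 82, 6, 16, 29]
Insert 6: [6, 37, 82, 16, 29]
Insert 16: [6, 16, 37, 82, 29]
Insert 29: [6, 16, 29, 37, 82]

Sorted: [6, 16, 29, 37, 82]


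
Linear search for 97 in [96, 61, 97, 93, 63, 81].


i=0: 96!=97
i=1: 61!=97
i=2: 97==97 found!

Found at 2, 3 comps


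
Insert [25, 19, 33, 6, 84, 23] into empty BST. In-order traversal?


Insert 25: root
Insert 19: L from 25
Insert 33: R from 25
Insert 6: L from 25 -> L from 19
Insert 84: R from 25 -> R from 33
Insert 23: L from 25 -> R from 19

In-order: [6, 19, 23, 25, 33, 84]


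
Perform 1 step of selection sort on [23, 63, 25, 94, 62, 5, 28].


Initial: [23, 63, 25, 94, 62, 5, 28]
Step 1: min=5 at 5
  Swap: [5, 63, 25, 94, 62, 23, 28]

After 1 step: [5, 63, 25, 94, 62, 23, 28]


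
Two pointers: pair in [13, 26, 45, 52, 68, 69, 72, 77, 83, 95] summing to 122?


lo=0(13)+hi=9(95)=108
lo=1(26)+hi=9(95)=121
lo=2(45)+hi=9(95)=140
lo=2(45)+hi=8(83)=128
lo=2(45)+hi=7(77)=122

Yes: 45+77=122


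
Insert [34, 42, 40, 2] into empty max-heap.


Insert 34: [34]
Insert 42: [42, 34]
Insert 40: [42, 34, 40]
Insert 2: [42, 34, 40, 2]

Final heap: [42, 34, 40, 2]


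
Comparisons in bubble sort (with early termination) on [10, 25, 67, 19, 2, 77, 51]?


Algorithm: bubble sort (with early termination)
Input: [10, 25, 67, 19, 2, 77, 51]
Sorted: [2, 10, 19, 25, 51, 67, 77]

20


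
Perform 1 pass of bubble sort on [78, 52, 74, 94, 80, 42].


Initial: [78, 52, 74, 94, 80, 42]
Pass 1: [52, 74, 78, 80, 42, 94] (4 swaps)

After 1 pass: [52, 74, 78, 80, 42, 94]


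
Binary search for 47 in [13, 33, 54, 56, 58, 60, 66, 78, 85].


Step 1: lo=0, hi=8, mid=4, val=58
Step 2: lo=0, hi=3, mid=1, val=33
Step 3: lo=2, hi=3, mid=2, val=54

Not found


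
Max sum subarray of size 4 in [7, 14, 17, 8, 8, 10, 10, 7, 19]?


[0:4]: 46
[1:5]: 47
[2:6]: 43
[3:7]: 36
[4:8]: 35
[5:9]: 46

Max: 47 at [1:5]


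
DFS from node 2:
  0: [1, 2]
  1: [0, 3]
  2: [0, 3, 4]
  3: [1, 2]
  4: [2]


Visit 2, push [4, 3, 0]
Visit 0, push [1]
Visit 1, push [3]
Visit 3, push []
Visit 4, push []

DFS order: [2, 0, 1, 3, 4]


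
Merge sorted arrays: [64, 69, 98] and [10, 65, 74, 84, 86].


Take 10 from B
Take 64 from A
Take 65 from B
Take 69 from A
Take 74 from B
Take 84 from B
Take 86 from B

Merged: [10, 64, 65, 69, 74, 84, 86, 98]


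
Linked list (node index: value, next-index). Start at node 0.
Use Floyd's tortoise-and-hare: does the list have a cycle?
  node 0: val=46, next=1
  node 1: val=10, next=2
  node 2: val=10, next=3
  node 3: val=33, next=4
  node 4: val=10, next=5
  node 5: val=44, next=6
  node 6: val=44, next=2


Floyd's tortoise (slow, +1) and hare (fast, +2):
  init: slow=0, fast=0
  step 1: slow=1, fast=2
  step 2: slow=2, fast=4
  step 3: slow=3, fast=6
  step 4: slow=4, fast=3
  step 5: slow=5, fast=5
  slow == fast at node 5: cycle detected

Cycle: yes


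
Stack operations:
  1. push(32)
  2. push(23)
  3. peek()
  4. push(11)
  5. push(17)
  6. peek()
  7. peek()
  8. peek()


push(32) -> [32]
push(23) -> [32, 23]
peek()->23
push(11) -> [32, 23, 11]
push(17) -> [32, 23, 11, 17]
peek()->17
peek()->17
peek()->17

Final stack: [32, 23, 11, 17]


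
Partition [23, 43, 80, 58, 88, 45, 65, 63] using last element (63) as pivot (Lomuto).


Pivot: 63
  23 <= 63: advance i (no swap)
  43 <= 63: advance i (no swap)
  58 <= 63: swap -> [23, 43, 58, 80, 88, 45, 65, 63]
  45 <= 63: swap -> [23, 43, 58, 45, 88, 80, 65, 63]
Place pivot at 4: [23, 43, 58, 45, 63, 80, 65, 88]

Partitioned: [23, 43, 58, 45, 63, 80, 65, 88]


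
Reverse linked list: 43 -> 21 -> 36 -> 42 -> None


Step 1: curr=43, set curr.next=prev(None) | reversed so far: 43
Step 2: curr=21, set curr.next=prev(43) | reversed so far: 21 -> 43
Step 3: curr=36, set curr.next=prev(21) | reversed so far: 36 -> 21 -> 43
Step 4: curr=42, set curr.next=prev(36) | reversed so far: 42 -> 36 -> 21 -> 43

42 -> 36 -> 21 -> 43 -> None


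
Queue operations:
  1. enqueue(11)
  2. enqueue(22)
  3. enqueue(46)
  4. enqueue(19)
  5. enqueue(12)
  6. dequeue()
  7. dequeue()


enqueue(11) -> [11]
enqueue(22) -> [11, 22]
enqueue(46) -> [11, 22, 46]
enqueue(19) -> [11, 22, 46, 19]
enqueue(12) -> [11, 22, 46, 19, 12]
dequeue()->11, [22, 46, 19, 12]
dequeue()->22, [46, 19, 12]

Final queue: [46, 19, 12]


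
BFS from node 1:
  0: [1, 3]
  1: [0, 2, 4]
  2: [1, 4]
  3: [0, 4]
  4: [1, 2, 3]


Visit 1, enqueue [0, 2, 4]
Visit 0, enqueue [3]
Visit 2, enqueue []
Visit 4, enqueue []
Visit 3, enqueue []

BFS order: [1, 0, 2, 4, 3]


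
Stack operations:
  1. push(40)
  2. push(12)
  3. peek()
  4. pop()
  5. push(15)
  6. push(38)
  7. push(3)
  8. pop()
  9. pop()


push(40) -> [40]
push(12) -> [40, 12]
peek()->12
pop()->12, [40]
push(15) -> [40, 15]
push(38) -> [40, 15, 38]
push(3) -> [40, 15, 38, 3]
pop()->3, [40, 15, 38]
pop()->38, [40, 15]

Final stack: [40, 15]


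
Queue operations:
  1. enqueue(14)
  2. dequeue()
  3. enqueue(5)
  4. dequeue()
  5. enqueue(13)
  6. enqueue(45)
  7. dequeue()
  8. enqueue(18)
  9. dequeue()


enqueue(14) -> [14]
dequeue()->14, []
enqueue(5) -> [5]
dequeue()->5, []
enqueue(13) -> [13]
enqueue(45) -> [13, 45]
dequeue()->13, [45]
enqueue(18) -> [45, 18]
dequeue()->45, [18]

Final queue: [18]


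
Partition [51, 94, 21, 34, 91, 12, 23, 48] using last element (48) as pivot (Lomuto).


Pivot: 48
  21 <= 48: swap -> [21, 94, 51, 34, 91, 12, 23, 48]
  34 <= 48: swap -> [21, 34, 51, 94, 91, 12, 23, 48]
  12 <= 48: swap -> [21, 34, 12, 94, 91, 51, 23, 48]
  23 <= 48: swap -> [21, 34, 12, 23, 91, 51, 94, 48]
Place pivot at 4: [21, 34, 12, 23, 48, 51, 94, 91]

Partitioned: [21, 34, 12, 23, 48, 51, 94, 91]


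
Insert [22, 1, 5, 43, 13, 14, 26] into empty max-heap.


Insert 22: [22]
Insert 1: [22, 1]
Insert 5: [22, 1, 5]
Insert 43: [43, 22, 5, 1]
Insert 13: [43, 22, 5, 1, 13]
Insert 14: [43, 22, 14, 1, 13, 5]
Insert 26: [43, 22, 26, 1, 13, 5, 14]

Final heap: [43, 22, 26, 1, 13, 5, 14]


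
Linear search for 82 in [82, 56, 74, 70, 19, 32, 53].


i=0: 82==82 found!

Found at 0, 1 comps


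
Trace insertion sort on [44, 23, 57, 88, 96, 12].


Initial: [44, 23, 57, 88, 96, 12]
Insert 23: [23, 44, 57, 88, 96, 12]
Insert 57: [23, 44, 57, 88, 96, 12]
Insert 88: [23, 44, 57, 88, 96, 12]
Insert 96: [23, 44, 57, 88, 96, 12]
Insert 12: [12, 23, 44, 57, 88, 96]

Sorted: [12, 23, 44, 57, 88, 96]


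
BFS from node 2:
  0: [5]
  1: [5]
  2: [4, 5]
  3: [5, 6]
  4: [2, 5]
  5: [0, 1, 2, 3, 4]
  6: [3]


Visit 2, enqueue [4, 5]
Visit 4, enqueue []
Visit 5, enqueue [0, 1, 3]
Visit 0, enqueue []
Visit 1, enqueue []
Visit 3, enqueue [6]
Visit 6, enqueue []

BFS order: [2, 4, 5, 0, 1, 3, 6]


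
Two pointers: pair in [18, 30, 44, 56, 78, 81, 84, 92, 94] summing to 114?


lo=0(18)+hi=8(94)=112
lo=1(30)+hi=8(94)=124
lo=1(30)+hi=7(92)=122
lo=1(30)+hi=6(84)=114

Yes: 30+84=114


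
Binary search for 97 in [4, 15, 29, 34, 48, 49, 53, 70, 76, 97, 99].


Step 1: lo=0, hi=10, mid=5, val=49
Step 2: lo=6, hi=10, mid=8, val=76
Step 3: lo=9, hi=10, mid=9, val=97

Found at index 9


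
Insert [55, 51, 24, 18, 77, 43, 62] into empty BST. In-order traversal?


Insert 55: root
Insert 51: L from 55
Insert 24: L from 55 -> L from 51
Insert 18: L from 55 -> L from 51 -> L from 24
Insert 77: R from 55
Insert 43: L from 55 -> L from 51 -> R from 24
Insert 62: R from 55 -> L from 77

In-order: [18, 24, 43, 51, 55, 62, 77]


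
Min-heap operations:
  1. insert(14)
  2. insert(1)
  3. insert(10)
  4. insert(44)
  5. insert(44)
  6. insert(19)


insert(14) -> [14]
insert(1) -> [1, 14]
insert(10) -> [1, 14, 10]
insert(44) -> [1, 14, 10, 44]
insert(44) -> [1, 14, 10, 44, 44]
insert(19) -> [1, 14, 10, 44, 44, 19]

Final heap: [1, 14, 10, 44, 44, 19]


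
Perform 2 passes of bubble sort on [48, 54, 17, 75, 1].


Initial: [48, 54, 17, 75, 1]
Pass 1: [48, 17, 54, 1, 75] (2 swaps)
Pass 2: [17, 48, 1, 54, 75] (2 swaps)

After 2 passes: [17, 48, 1, 54, 75]


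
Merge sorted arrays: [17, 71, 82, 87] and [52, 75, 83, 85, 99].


Take 17 from A
Take 52 from B
Take 71 from A
Take 75 from B
Take 82 from A
Take 83 from B
Take 85 from B
Take 87 from A

Merged: [17, 52, 71, 75, 82, 83, 85, 87, 99]


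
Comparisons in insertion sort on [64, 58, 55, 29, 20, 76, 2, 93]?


Algorithm: insertion sort
Input: [64, 58, 55, 29, 20, 76, 2, 93]
Sorted: [2, 20, 29, 55, 58, 64, 76, 93]

18


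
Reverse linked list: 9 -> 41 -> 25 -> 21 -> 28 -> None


Step 1: curr=9, set curr.next=prev(None) | reversed so far: 9
Step 2: curr=41, set curr.next=prev(9) | reversed so far: 41 -> 9
Step 3: curr=25, set curr.next=prev(41) | reversed so far: 25 -> 41 -> 9
Step 4: curr=21, set curr.next=prev(25) | reversed so far: 21 -> 25 -> 41 -> 9
Step 5: curr=28, set curr.next=prev(21) | reversed so far: 28 -> 21 -> 25 -> 41 -> 9

28 -> 21 -> 25 -> 41 -> 9 -> None


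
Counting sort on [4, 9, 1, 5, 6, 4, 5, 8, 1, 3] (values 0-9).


Input: [4, 9, 1, 5, 6, 4, 5, 8, 1, 3]
Counts: [0, 2, 0, 1, 2, 2, 1, 0, 1, 1]

Sorted: [1, 1, 3, 4, 4, 5, 5, 6, 8, 9]


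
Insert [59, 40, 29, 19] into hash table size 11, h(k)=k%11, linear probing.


Insert 59: h=4 -> slot 4
Insert 40: h=7 -> slot 7
Insert 29: h=7, 1 probes -> slot 8
Insert 19: h=8, 1 probes -> slot 9

Table: [None, None, None, None, 59, None, None, 40, 29, 19, None]


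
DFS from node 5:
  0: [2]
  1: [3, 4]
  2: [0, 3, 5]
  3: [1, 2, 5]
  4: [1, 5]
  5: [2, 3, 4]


Visit 5, push [4, 3, 2]
Visit 2, push [3, 0]
Visit 0, push []
Visit 3, push [1]
Visit 1, push [4]
Visit 4, push []

DFS order: [5, 2, 0, 3, 1, 4]


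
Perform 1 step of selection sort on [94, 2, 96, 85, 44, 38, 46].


Initial: [94, 2, 96, 85, 44, 38, 46]
Step 1: min=2 at 1
  Swap: [2, 94, 96, 85, 44, 38, 46]

After 1 step: [2, 94, 96, 85, 44, 38, 46]


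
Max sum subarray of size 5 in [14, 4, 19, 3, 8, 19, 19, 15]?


[0:5]: 48
[1:6]: 53
[2:7]: 68
[3:8]: 64

Max: 68 at [2:7]


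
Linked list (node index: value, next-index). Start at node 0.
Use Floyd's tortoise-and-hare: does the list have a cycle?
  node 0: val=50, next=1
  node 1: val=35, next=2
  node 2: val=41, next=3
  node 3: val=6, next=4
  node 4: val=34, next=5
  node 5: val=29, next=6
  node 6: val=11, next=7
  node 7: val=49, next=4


Floyd's tortoise (slow, +1) and hare (fast, +2):
  init: slow=0, fast=0
  step 1: slow=1, fast=2
  step 2: slow=2, fast=4
  step 3: slow=3, fast=6
  step 4: slow=4, fast=4
  slow == fast at node 4: cycle detected

Cycle: yes


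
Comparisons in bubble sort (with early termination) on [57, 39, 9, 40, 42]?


Algorithm: bubble sort (with early termination)
Input: [57, 39, 9, 40, 42]
Sorted: [9, 39, 40, 42, 57]

9


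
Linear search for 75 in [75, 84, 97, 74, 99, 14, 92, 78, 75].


i=0: 75==75 found!

Found at 0, 1 comps


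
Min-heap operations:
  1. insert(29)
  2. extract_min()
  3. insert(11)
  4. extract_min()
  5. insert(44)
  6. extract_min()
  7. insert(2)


insert(29) -> [29]
extract_min()->29, []
insert(11) -> [11]
extract_min()->11, []
insert(44) -> [44]
extract_min()->44, []
insert(2) -> [2]

Final heap: [2]


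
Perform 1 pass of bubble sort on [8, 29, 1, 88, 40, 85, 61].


Initial: [8, 29, 1, 88, 40, 85, 61]
Pass 1: [8, 1, 29, 40, 85, 61, 88] (4 swaps)

After 1 pass: [8, 1, 29, 40, 85, 61, 88]


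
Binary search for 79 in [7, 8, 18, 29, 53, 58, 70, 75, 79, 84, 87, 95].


Step 1: lo=0, hi=11, mid=5, val=58
Step 2: lo=6, hi=11, mid=8, val=79

Found at index 8


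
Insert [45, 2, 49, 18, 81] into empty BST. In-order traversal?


Insert 45: root
Insert 2: L from 45
Insert 49: R from 45
Insert 18: L from 45 -> R from 2
Insert 81: R from 45 -> R from 49

In-order: [2, 18, 45, 49, 81]


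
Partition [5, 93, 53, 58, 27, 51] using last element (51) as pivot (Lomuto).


Pivot: 51
  5 <= 51: advance i (no swap)
  27 <= 51: swap -> [5, 27, 53, 58, 93, 51]
Place pivot at 2: [5, 27, 51, 58, 93, 53]

Partitioned: [5, 27, 51, 58, 93, 53]


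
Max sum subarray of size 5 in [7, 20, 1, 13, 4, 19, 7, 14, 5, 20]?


[0:5]: 45
[1:6]: 57
[2:7]: 44
[3:8]: 57
[4:9]: 49
[5:10]: 65

Max: 65 at [5:10]


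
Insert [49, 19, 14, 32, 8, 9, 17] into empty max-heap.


Insert 49: [49]
Insert 19: [49, 19]
Insert 14: [49, 19, 14]
Insert 32: [49, 32, 14, 19]
Insert 8: [49, 32, 14, 19, 8]
Insert 9: [49, 32, 14, 19, 8, 9]
Insert 17: [49, 32, 17, 19, 8, 9, 14]

Final heap: [49, 32, 17, 19, 8, 9, 14]


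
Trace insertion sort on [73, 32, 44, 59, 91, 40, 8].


Initial: [73, 32, 44, 59, 91, 40, 8]
Insert 32: [32, 73, 44, 59, 91, 40, 8]
Insert 44: [32, 44, 73, 59, 91, 40, 8]
Insert 59: [32, 44, 59, 73, 91, 40, 8]
Insert 91: [32, 44, 59, 73, 91, 40, 8]
Insert 40: [32, 40, 44, 59, 73, 91, 8]
Insert 8: [8, 32, 40, 44, 59, 73, 91]

Sorted: [8, 32, 40, 44, 59, 73, 91]


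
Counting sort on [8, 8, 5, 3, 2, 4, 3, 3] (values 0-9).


Input: [8, 8, 5, 3, 2, 4, 3, 3]
Counts: [0, 0, 1, 3, 1, 1, 0, 0, 2, 0]

Sorted: [2, 3, 3, 3, 4, 5, 8, 8]


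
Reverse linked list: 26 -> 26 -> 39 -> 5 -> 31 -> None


Step 1: curr=26, set curr.next=prev(None) | reversed so far: 26
Step 2: curr=26, set curr.next=prev(26) | reversed so far: 26 -> 26
Step 3: curr=39, set curr.next=prev(26) | reversed so far: 39 -> 26 -> 26
Step 4: curr=5, set curr.next=prev(39) | reversed so far: 5 -> 39 -> 26 -> 26
Step 5: curr=31, set curr.next=prev(5) | reversed so far: 31 -> 5 -> 39 -> 26 -> 26

31 -> 5 -> 39 -> 26 -> 26 -> None


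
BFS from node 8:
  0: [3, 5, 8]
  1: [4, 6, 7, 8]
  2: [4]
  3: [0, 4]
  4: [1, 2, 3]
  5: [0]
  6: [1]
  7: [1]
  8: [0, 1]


Visit 8, enqueue [0, 1]
Visit 0, enqueue [3, 5]
Visit 1, enqueue [4, 6, 7]
Visit 3, enqueue []
Visit 5, enqueue []
Visit 4, enqueue [2]
Visit 6, enqueue []
Visit 7, enqueue []
Visit 2, enqueue []

BFS order: [8, 0, 1, 3, 5, 4, 6, 7, 2]


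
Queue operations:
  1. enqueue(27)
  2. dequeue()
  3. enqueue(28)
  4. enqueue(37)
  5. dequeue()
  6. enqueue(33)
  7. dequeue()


enqueue(27) -> [27]
dequeue()->27, []
enqueue(28) -> [28]
enqueue(37) -> [28, 37]
dequeue()->28, [37]
enqueue(33) -> [37, 33]
dequeue()->37, [33]

Final queue: [33]


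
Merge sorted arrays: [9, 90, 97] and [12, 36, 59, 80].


Take 9 from A
Take 12 from B
Take 36 from B
Take 59 from B
Take 80 from B

Merged: [9, 12, 36, 59, 80, 90, 97]


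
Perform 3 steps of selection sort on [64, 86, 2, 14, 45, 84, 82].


Initial: [64, 86, 2, 14, 45, 84, 82]
Step 1: min=2 at 2
  Swap: [2, 86, 64, 14, 45, 84, 82]
Step 2: min=14 at 3
  Swap: [2, 14, 64, 86, 45, 84, 82]
Step 3: min=45 at 4
  Swap: [2, 14, 45, 86, 64, 84, 82]

After 3 steps: [2, 14, 45, 86, 64, 84, 82]


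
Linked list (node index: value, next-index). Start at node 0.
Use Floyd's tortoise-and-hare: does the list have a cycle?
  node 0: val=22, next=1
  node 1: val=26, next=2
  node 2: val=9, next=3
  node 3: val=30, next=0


Floyd's tortoise (slow, +1) and hare (fast, +2):
  init: slow=0, fast=0
  step 1: slow=1, fast=2
  step 2: slow=2, fast=0
  step 3: slow=3, fast=2
  step 4: slow=0, fast=0
  slow == fast at node 0: cycle detected

Cycle: yes


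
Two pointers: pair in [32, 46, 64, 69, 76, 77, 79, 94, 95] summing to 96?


lo=0(32)+hi=8(95)=127
lo=0(32)+hi=7(94)=126
lo=0(32)+hi=6(79)=111
lo=0(32)+hi=5(77)=109
lo=0(32)+hi=4(76)=108
lo=0(32)+hi=3(69)=101
lo=0(32)+hi=2(64)=96

Yes: 32+64=96


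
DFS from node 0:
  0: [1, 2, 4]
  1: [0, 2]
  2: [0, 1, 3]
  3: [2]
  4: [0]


Visit 0, push [4, 2, 1]
Visit 1, push [2]
Visit 2, push [3]
Visit 3, push []
Visit 4, push []

DFS order: [0, 1, 2, 3, 4]


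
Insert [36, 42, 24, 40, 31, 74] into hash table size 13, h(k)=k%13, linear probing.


Insert 36: h=10 -> slot 10
Insert 42: h=3 -> slot 3
Insert 24: h=11 -> slot 11
Insert 40: h=1 -> slot 1
Insert 31: h=5 -> slot 5
Insert 74: h=9 -> slot 9

Table: [None, 40, None, 42, None, 31, None, None, None, 74, 36, 24, None]


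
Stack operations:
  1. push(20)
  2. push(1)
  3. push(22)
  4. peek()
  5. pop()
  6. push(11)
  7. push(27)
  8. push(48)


push(20) -> [20]
push(1) -> [20, 1]
push(22) -> [20, 1, 22]
peek()->22
pop()->22, [20, 1]
push(11) -> [20, 1, 11]
push(27) -> [20, 1, 11, 27]
push(48) -> [20, 1, 11, 27, 48]

Final stack: [20, 1, 11, 27, 48]


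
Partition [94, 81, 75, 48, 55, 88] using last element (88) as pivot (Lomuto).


Pivot: 88
  81 <= 88: swap -> [81, 94, 75, 48, 55, 88]
  75 <= 88: swap -> [81, 75, 94, 48, 55, 88]
  48 <= 88: swap -> [81, 75, 48, 94, 55, 88]
  55 <= 88: swap -> [81, 75, 48, 55, 94, 88]
Place pivot at 4: [81, 75, 48, 55, 88, 94]

Partitioned: [81, 75, 48, 55, 88, 94]


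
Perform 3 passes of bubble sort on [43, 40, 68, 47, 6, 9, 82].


Initial: [43, 40, 68, 47, 6, 9, 82]
Pass 1: [40, 43, 47, 6, 9, 68, 82] (4 swaps)
Pass 2: [40, 43, 6, 9, 47, 68, 82] (2 swaps)
Pass 3: [40, 6, 9, 43, 47, 68, 82] (2 swaps)

After 3 passes: [40, 6, 9, 43, 47, 68, 82]


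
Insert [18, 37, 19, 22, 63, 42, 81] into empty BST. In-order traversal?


Insert 18: root
Insert 37: R from 18
Insert 19: R from 18 -> L from 37
Insert 22: R from 18 -> L from 37 -> R from 19
Insert 63: R from 18 -> R from 37
Insert 42: R from 18 -> R from 37 -> L from 63
Insert 81: R from 18 -> R from 37 -> R from 63

In-order: [18, 19, 22, 37, 42, 63, 81]


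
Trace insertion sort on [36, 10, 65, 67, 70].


Initial: [36, 10, 65, 67, 70]
Insert 10: [10, 36, 65, 67, 70]
Insert 65: [10, 36, 65, 67, 70]
Insert 67: [10, 36, 65, 67, 70]
Insert 70: [10, 36, 65, 67, 70]

Sorted: [10, 36, 65, 67, 70]


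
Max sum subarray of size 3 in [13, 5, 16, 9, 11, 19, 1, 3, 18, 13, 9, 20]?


[0:3]: 34
[1:4]: 30
[2:5]: 36
[3:6]: 39
[4:7]: 31
[5:8]: 23
[6:9]: 22
[7:10]: 34
[8:11]: 40
[9:12]: 42

Max: 42 at [9:12]


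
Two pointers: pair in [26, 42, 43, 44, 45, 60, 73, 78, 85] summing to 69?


lo=0(26)+hi=8(85)=111
lo=0(26)+hi=7(78)=104
lo=0(26)+hi=6(73)=99
lo=0(26)+hi=5(60)=86
lo=0(26)+hi=4(45)=71
lo=0(26)+hi=3(44)=70
lo=0(26)+hi=2(43)=69

Yes: 26+43=69


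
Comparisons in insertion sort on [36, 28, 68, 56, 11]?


Algorithm: insertion sort
Input: [36, 28, 68, 56, 11]
Sorted: [11, 28, 36, 56, 68]

8


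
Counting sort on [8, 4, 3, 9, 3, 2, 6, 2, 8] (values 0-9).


Input: [8, 4, 3, 9, 3, 2, 6, 2, 8]
Counts: [0, 0, 2, 2, 1, 0, 1, 0, 2, 1]

Sorted: [2, 2, 3, 3, 4, 6, 8, 8, 9]


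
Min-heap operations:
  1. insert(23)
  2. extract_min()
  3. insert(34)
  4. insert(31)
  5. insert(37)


insert(23) -> [23]
extract_min()->23, []
insert(34) -> [34]
insert(31) -> [31, 34]
insert(37) -> [31, 34, 37]

Final heap: [31, 34, 37]


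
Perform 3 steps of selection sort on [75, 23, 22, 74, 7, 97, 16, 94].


Initial: [75, 23, 22, 74, 7, 97, 16, 94]
Step 1: min=7 at 4
  Swap: [7, 23, 22, 74, 75, 97, 16, 94]
Step 2: min=16 at 6
  Swap: [7, 16, 22, 74, 75, 97, 23, 94]
Step 3: min=22 at 2
  Swap: [7, 16, 22, 74, 75, 97, 23, 94]

After 3 steps: [7, 16, 22, 74, 75, 97, 23, 94]


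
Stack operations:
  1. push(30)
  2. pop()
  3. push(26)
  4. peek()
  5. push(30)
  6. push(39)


push(30) -> [30]
pop()->30, []
push(26) -> [26]
peek()->26
push(30) -> [26, 30]
push(39) -> [26, 30, 39]

Final stack: [26, 30, 39]


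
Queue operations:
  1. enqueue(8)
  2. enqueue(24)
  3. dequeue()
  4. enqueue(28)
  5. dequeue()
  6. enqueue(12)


enqueue(8) -> [8]
enqueue(24) -> [8, 24]
dequeue()->8, [24]
enqueue(28) -> [24, 28]
dequeue()->24, [28]
enqueue(12) -> [28, 12]

Final queue: [28, 12]


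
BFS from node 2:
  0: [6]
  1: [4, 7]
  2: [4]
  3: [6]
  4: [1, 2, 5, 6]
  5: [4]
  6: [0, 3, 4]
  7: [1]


Visit 2, enqueue [4]
Visit 4, enqueue [1, 5, 6]
Visit 1, enqueue [7]
Visit 5, enqueue []
Visit 6, enqueue [0, 3]
Visit 7, enqueue []
Visit 0, enqueue []
Visit 3, enqueue []

BFS order: [2, 4, 1, 5, 6, 7, 0, 3]


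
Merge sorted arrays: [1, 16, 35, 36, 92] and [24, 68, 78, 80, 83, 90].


Take 1 from A
Take 16 from A
Take 24 from B
Take 35 from A
Take 36 from A
Take 68 from B
Take 78 from B
Take 80 from B
Take 83 from B
Take 90 from B

Merged: [1, 16, 24, 35, 36, 68, 78, 80, 83, 90, 92]


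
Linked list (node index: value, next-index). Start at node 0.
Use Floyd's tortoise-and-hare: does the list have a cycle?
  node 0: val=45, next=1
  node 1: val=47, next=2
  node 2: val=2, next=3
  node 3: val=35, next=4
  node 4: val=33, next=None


Floyd's tortoise (slow, +1) and hare (fast, +2):
  init: slow=0, fast=0
  step 1: slow=1, fast=2
  step 2: slow=2, fast=4
  step 3: fast -> None, no cycle

Cycle: no


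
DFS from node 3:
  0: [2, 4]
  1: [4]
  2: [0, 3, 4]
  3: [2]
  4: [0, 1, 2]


Visit 3, push [2]
Visit 2, push [4, 0]
Visit 0, push [4]
Visit 4, push [1]
Visit 1, push []

DFS order: [3, 2, 0, 4, 1]


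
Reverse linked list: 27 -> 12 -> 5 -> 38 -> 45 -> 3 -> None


Step 1: curr=27, set curr.next=prev(None) | reversed so far: 27
Step 2: curr=12, set curr.next=prev(27) | reversed so far: 12 -> 27
Step 3: curr=5, set curr.next=prev(12) | reversed so far: 5 -> 12 -> 27
Step 4: curr=38, set curr.next=prev(5) | reversed so far: 38 -> 5 -> 12 -> 27
Step 5: curr=45, set curr.next=prev(38) | reversed so far: 45 -> 38 -> 5 -> 12 -> 27
Step 6: curr=3, set curr.next=prev(45) | reversed so far: 3 -> 45 -> 38 -> 5 -> 12 -> 27

3 -> 45 -> 38 -> 5 -> 12 -> 27 -> None


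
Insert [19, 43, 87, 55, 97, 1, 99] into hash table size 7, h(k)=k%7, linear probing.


Insert 19: h=5 -> slot 5
Insert 43: h=1 -> slot 1
Insert 87: h=3 -> slot 3
Insert 55: h=6 -> slot 6
Insert 97: h=6, 1 probes -> slot 0
Insert 1: h=1, 1 probes -> slot 2
Insert 99: h=1, 3 probes -> slot 4

Table: [97, 43, 1, 87, 99, 19, 55]


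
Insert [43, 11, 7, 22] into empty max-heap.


Insert 43: [43]
Insert 11: [43, 11]
Insert 7: [43, 11, 7]
Insert 22: [43, 22, 7, 11]

Final heap: [43, 22, 7, 11]


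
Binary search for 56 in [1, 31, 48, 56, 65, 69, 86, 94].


Step 1: lo=0, hi=7, mid=3, val=56

Found at index 3


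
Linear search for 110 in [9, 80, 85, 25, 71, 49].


i=0: 9!=110
i=1: 80!=110
i=2: 85!=110
i=3: 25!=110
i=4: 71!=110
i=5: 49!=110

Not found, 6 comps


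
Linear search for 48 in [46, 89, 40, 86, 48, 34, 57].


i=0: 46!=48
i=1: 89!=48
i=2: 40!=48
i=3: 86!=48
i=4: 48==48 found!

Found at 4, 5 comps


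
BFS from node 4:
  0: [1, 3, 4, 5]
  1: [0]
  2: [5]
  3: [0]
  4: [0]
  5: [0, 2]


Visit 4, enqueue [0]
Visit 0, enqueue [1, 3, 5]
Visit 1, enqueue []
Visit 3, enqueue []
Visit 5, enqueue [2]
Visit 2, enqueue []

BFS order: [4, 0, 1, 3, 5, 2]


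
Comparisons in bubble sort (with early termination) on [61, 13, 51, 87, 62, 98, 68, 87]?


Algorithm: bubble sort (with early termination)
Input: [61, 13, 51, 87, 62, 98, 68, 87]
Sorted: [13, 51, 61, 62, 68, 87, 87, 98]

18


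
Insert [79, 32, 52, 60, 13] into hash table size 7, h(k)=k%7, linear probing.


Insert 79: h=2 -> slot 2
Insert 32: h=4 -> slot 4
Insert 52: h=3 -> slot 3
Insert 60: h=4, 1 probes -> slot 5
Insert 13: h=6 -> slot 6

Table: [None, None, 79, 52, 32, 60, 13]


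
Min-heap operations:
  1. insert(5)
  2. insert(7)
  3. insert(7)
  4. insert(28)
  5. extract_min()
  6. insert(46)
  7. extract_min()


insert(5) -> [5]
insert(7) -> [5, 7]
insert(7) -> [5, 7, 7]
insert(28) -> [5, 7, 7, 28]
extract_min()->5, [7, 7, 28]
insert(46) -> [7, 7, 28, 46]
extract_min()->7, [7, 46, 28]

Final heap: [7, 46, 28]


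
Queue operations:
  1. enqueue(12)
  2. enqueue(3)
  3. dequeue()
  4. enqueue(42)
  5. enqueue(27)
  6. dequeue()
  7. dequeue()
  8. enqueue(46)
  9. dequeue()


enqueue(12) -> [12]
enqueue(3) -> [12, 3]
dequeue()->12, [3]
enqueue(42) -> [3, 42]
enqueue(27) -> [3, 42, 27]
dequeue()->3, [42, 27]
dequeue()->42, [27]
enqueue(46) -> [27, 46]
dequeue()->27, [46]

Final queue: [46]


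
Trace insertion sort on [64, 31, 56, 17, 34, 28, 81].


Initial: [64, 31, 56, 17, 34, 28, 81]
Insert 31: [31, 64, 56, 17, 34, 28, 81]
Insert 56: [31, 56, 64, 17, 34, 28, 81]
Insert 17: [17, 31, 56, 64, 34, 28, 81]
Insert 34: [17, 31, 34, 56, 64, 28, 81]
Insert 28: [17, 28, 31, 34, 56, 64, 81]
Insert 81: [17, 28, 31, 34, 56, 64, 81]

Sorted: [17, 28, 31, 34, 56, 64, 81]


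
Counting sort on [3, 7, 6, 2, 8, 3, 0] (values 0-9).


Input: [3, 7, 6, 2, 8, 3, 0]
Counts: [1, 0, 1, 2, 0, 0, 1, 1, 1, 0]

Sorted: [0, 2, 3, 3, 6, 7, 8]


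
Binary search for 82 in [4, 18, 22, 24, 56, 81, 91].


Step 1: lo=0, hi=6, mid=3, val=24
Step 2: lo=4, hi=6, mid=5, val=81
Step 3: lo=6, hi=6, mid=6, val=91

Not found


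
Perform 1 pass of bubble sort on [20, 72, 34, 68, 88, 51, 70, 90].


Initial: [20, 72, 34, 68, 88, 51, 70, 90]
Pass 1: [20, 34, 68, 72, 51, 70, 88, 90] (4 swaps)

After 1 pass: [20, 34, 68, 72, 51, 70, 88, 90]


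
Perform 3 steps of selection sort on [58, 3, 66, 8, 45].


Initial: [58, 3, 66, 8, 45]
Step 1: min=3 at 1
  Swap: [3, 58, 66, 8, 45]
Step 2: min=8 at 3
  Swap: [3, 8, 66, 58, 45]
Step 3: min=45 at 4
  Swap: [3, 8, 45, 58, 66]

After 3 steps: [3, 8, 45, 58, 66]


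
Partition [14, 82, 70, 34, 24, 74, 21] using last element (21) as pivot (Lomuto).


Pivot: 21
  14 <= 21: advance i (no swap)
Place pivot at 1: [14, 21, 70, 34, 24, 74, 82]

Partitioned: [14, 21, 70, 34, 24, 74, 82]


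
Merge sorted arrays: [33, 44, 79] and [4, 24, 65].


Take 4 from B
Take 24 from B
Take 33 from A
Take 44 from A
Take 65 from B

Merged: [4, 24, 33, 44, 65, 79]


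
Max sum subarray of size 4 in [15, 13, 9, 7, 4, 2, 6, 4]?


[0:4]: 44
[1:5]: 33
[2:6]: 22
[3:7]: 19
[4:8]: 16

Max: 44 at [0:4]


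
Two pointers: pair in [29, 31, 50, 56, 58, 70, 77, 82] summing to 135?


lo=0(29)+hi=7(82)=111
lo=1(31)+hi=7(82)=113
lo=2(50)+hi=7(82)=132
lo=3(56)+hi=7(82)=138
lo=3(56)+hi=6(77)=133
lo=4(58)+hi=6(77)=135

Yes: 58+77=135


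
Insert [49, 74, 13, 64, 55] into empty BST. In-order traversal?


Insert 49: root
Insert 74: R from 49
Insert 13: L from 49
Insert 64: R from 49 -> L from 74
Insert 55: R from 49 -> L from 74 -> L from 64

In-order: [13, 49, 55, 64, 74]
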